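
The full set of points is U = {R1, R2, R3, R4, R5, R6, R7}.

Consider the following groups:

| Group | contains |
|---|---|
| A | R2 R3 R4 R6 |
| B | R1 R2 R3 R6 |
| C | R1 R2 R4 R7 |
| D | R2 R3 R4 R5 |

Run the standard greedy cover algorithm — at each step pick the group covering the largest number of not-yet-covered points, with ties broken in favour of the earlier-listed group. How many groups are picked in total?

Greedy: pick A (covers 4 new) → pick C (covers 2 new) → pick D (covers 1 new). Total picks: 3.

3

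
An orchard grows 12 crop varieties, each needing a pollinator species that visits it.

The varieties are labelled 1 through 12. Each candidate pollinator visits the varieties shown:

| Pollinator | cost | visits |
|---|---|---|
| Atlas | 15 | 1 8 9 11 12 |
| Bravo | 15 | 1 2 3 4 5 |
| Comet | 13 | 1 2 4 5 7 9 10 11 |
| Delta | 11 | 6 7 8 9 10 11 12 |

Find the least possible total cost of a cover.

Bravo, Delta together cover every variety (Bravo ∪ Delta = {1, 2, 3, 4, 5, 6, 7, 8, 9, 10, 11, 12}); total cost 15 + 11 = 26.
No covering selection has total cost below 26.

26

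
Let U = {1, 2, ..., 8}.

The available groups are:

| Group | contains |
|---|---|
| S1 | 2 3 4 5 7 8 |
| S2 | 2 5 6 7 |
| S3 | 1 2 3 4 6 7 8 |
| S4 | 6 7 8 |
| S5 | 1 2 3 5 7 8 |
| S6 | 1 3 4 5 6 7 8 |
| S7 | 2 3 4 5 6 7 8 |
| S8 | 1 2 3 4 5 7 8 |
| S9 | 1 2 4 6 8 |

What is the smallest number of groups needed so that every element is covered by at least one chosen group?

2

S1 and S9 together: S1 ∪ S9 = {1, 2, 3, 4, 5, 6, 7, 8} — every element is covered.
No single group has all 8 elements (the largest, S3, has 7), so 2 is optimal.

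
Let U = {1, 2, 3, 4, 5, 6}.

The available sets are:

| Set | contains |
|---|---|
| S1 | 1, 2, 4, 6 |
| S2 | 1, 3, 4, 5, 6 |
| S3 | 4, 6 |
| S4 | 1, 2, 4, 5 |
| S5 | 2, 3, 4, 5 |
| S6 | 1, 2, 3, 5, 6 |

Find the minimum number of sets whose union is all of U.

S2 and S6 together: S2 ∪ S6 = {1, 2, 3, 4, 5, 6} — every element is covered.
No single set has all 6 elements (the largest, S2, has 5), so 2 is optimal.

2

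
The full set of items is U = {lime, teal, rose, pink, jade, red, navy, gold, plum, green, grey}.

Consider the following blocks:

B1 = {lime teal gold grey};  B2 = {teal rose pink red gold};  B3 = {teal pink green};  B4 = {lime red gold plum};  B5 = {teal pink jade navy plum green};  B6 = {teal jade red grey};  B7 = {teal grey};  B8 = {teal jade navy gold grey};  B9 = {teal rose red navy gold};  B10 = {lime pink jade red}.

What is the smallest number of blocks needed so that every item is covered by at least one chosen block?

3

Take {B1, B5, B9}. Their union is {lime, teal, rose, pink, jade, red, navy, gold, plum, green, grey}, which is all 11 items.
No 2 of the 10 blocks cover everything (all 45 combinations miss at least one item), so 3 is optimal.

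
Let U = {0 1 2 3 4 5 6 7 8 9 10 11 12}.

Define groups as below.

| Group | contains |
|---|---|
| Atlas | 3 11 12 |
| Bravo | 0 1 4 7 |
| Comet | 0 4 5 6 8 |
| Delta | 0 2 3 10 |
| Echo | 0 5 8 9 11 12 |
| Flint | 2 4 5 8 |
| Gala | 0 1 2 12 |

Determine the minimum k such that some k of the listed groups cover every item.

Bravo and Comet and Delta and Echo together: Bravo ∪ Comet ∪ Delta ∪ Echo = {0, 1, 2, 3, 4, 5, 6, 7, 8, 9, 10, 11, 12} — every item is covered.
Only Comet contains 6, so Comet is forced; the remaining 8 items need at least 3 more groups (each remaining group adds at most 3) — so at least 4 groups are needed, and 4 is optimal.

4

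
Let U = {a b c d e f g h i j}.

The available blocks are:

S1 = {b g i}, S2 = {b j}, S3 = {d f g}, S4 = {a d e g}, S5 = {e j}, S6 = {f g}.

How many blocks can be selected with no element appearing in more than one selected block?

S2, S6 are pairwise disjoint (S2={b,j}; S6={f,g}).
Every remaining block overlaps one of these, and no 3 of the listed blocks are pairwise disjoint, so 2 is the maximum.

2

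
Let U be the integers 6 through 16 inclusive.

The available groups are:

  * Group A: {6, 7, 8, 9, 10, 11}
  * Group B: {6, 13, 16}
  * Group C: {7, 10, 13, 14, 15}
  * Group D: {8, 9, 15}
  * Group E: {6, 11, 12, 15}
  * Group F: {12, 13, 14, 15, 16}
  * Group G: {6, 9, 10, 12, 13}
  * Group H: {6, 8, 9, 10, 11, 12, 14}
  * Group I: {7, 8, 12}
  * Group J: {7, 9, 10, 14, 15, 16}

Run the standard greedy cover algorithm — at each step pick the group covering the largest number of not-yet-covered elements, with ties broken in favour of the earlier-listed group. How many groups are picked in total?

Greedy: pick H (covers 7 new) → pick C (covers 3 new) → pick B (covers 1 new). Total picks: 3.
(The true minimum cover uses only 2 groups, so greedy is not optimal here.)

3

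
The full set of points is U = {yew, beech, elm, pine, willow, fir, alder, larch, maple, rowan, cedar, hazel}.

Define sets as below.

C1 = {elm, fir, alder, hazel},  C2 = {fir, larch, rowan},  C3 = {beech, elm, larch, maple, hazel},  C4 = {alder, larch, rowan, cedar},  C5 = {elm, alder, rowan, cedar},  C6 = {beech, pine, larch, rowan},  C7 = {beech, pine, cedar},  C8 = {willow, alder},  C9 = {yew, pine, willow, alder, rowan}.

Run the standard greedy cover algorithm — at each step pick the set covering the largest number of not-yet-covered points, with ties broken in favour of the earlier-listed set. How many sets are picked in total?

4

Greedy: pick C3 (covers 5 new) → pick C9 (covers 5 new) → pick C1 (covers 1 new) → pick C4 (covers 1 new). Total picks: 4.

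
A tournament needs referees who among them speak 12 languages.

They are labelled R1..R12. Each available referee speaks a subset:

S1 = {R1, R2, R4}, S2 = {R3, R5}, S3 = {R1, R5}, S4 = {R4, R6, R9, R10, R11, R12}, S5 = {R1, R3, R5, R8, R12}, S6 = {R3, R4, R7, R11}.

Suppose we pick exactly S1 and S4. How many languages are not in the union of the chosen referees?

Union of S1, S4 = {R1, R2, R4, R6, R9, R10, R11, R12}.
Not covered: R3, R5, R7, R8 — 4 languages.

4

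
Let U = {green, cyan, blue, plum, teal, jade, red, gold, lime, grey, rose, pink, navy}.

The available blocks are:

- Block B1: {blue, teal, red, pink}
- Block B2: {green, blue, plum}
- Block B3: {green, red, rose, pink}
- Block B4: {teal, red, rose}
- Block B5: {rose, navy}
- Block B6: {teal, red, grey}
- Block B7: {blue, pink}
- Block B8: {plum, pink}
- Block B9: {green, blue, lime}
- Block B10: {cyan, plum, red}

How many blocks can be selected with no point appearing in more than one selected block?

4

B5, B6, B8, B9 are pairwise disjoint (B5={rose,navy}; B6={teal,red,grey}; B8={plum,pink}; B9={green,blue,lime}).
Every remaining block overlaps one of these, and no 5 of the listed blocks are pairwise disjoint, so 4 is the maximum.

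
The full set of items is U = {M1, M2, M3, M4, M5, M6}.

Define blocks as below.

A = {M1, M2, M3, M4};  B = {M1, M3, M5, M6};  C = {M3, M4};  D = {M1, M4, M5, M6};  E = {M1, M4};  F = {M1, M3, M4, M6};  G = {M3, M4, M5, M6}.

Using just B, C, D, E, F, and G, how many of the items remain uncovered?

1

Union of B, C, D, E, F, G = {M1, M3, M4, M5, M6}.
Not covered: M2 — 1 item.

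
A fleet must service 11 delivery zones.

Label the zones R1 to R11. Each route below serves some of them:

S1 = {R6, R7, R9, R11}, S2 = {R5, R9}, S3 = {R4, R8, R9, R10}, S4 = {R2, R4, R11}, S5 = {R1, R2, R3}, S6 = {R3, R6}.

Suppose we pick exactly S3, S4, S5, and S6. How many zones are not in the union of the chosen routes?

Union of S3, S4, S5, S6 = {R1, R2, R3, R4, R6, R8, R9, R10, R11}.
Not covered: R5, R7 — 2 zones.

2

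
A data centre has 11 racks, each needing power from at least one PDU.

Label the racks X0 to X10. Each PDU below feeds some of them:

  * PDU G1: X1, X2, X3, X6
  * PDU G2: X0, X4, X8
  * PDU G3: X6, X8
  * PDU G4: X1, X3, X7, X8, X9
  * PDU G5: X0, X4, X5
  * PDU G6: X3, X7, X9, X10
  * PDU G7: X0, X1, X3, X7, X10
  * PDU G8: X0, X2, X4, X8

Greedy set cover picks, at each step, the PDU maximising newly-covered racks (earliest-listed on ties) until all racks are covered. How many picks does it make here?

Greedy: pick G4 (covers 5 new) → pick G5 (covers 3 new) → pick G1 (covers 2 new) → pick G6 (covers 1 new). Total picks: 4.

4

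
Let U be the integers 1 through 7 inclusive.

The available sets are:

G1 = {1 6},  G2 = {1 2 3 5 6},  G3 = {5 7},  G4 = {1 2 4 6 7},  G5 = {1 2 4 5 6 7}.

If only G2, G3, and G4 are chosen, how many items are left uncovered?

Union of G2, G3, G4 = {1, 2, 3, 4, 5, 6, 7} — that's every item, so 0 are uncovered.

0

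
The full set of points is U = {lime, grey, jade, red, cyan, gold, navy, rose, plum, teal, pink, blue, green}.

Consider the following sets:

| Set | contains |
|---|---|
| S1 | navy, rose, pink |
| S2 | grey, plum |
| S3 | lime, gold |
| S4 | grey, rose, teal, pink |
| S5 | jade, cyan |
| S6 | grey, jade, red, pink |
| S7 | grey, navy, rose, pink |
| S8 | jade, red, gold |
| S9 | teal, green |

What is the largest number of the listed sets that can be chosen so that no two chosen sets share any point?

S1, S2, S3, S5, S9 are pairwise disjoint (S1={navy,rose,pink}; S2={grey,plum}; S3={lime,gold}; S5={jade,cyan}; S9={teal,green}).
Every remaining set overlaps one of these, and no 6 of the listed sets are pairwise disjoint, so 5 is the maximum.

5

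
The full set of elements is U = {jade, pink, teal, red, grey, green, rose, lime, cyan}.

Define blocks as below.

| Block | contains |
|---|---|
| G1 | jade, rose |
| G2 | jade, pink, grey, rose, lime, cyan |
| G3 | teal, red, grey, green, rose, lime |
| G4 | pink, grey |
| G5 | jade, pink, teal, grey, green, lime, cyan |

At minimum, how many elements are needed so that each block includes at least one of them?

2

Take H = {pink, rose}. Each listed block contains at least one of these, so H is a hitting set of size 2.
The blocks G1, G4 are pairwise disjoint, so any hitting set needs a separate element for each — at least 2. Hence 2 is optimal.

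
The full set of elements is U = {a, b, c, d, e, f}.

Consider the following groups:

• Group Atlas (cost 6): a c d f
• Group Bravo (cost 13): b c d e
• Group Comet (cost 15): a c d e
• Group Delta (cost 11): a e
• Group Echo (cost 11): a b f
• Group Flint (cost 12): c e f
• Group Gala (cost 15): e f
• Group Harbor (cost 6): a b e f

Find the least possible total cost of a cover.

Atlas, Harbor together cover every element (Atlas ∪ Harbor = {a, b, c, d, e, f}); total cost 6 + 6 = 12.
No covering selection has total cost below 12.

12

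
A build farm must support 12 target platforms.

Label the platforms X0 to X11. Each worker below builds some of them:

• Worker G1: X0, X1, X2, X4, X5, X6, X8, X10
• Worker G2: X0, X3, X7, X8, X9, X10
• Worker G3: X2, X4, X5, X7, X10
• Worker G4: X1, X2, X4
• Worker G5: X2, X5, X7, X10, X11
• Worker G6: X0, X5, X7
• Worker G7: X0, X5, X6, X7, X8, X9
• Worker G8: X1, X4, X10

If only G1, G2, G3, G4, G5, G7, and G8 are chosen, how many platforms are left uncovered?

Union of G1, G2, G3, G4, G5, G7, G8 = {X0, X1, X2, X3, X4, X5, X6, X7, X8, X9, X10, X11} — that's every platform, so 0 are uncovered.

0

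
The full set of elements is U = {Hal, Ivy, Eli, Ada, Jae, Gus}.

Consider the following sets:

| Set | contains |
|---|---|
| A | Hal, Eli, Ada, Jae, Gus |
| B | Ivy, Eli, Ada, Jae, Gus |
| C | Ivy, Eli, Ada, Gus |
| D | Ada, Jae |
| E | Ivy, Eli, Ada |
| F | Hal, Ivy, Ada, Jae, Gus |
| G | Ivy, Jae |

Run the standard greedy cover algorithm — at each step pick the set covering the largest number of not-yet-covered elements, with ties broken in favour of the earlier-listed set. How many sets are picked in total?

Greedy: pick A (covers 5 new) → pick B (covers 1 new). Total picks: 2.

2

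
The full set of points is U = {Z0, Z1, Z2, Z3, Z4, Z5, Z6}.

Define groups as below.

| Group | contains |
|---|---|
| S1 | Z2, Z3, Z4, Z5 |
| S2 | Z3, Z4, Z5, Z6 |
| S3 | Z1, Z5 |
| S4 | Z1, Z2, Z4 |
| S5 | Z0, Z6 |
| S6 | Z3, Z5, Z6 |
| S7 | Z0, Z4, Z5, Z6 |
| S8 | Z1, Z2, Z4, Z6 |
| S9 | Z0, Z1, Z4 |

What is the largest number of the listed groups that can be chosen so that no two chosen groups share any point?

2

S4, S6 are pairwise disjoint (S4={Z1,Z2,Z4}; S6={Z3,Z5,Z6}).
Every remaining group overlaps one of these, and no 3 of the listed groups are pairwise disjoint, so 2 is the maximum.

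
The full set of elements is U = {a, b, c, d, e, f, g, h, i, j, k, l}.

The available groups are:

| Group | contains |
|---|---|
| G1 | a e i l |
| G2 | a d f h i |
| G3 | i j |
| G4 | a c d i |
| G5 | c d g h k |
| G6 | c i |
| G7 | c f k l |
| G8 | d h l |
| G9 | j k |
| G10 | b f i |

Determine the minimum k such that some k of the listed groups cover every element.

4

Take {G1, G3, G5, G10}. Their union is {a, b, c, d, e, f, g, h, i, j, k, l}, which is all 12 elements.
No 3 of the 10 groups cover everything (all 120 combinations miss at least one element), so 4 is optimal.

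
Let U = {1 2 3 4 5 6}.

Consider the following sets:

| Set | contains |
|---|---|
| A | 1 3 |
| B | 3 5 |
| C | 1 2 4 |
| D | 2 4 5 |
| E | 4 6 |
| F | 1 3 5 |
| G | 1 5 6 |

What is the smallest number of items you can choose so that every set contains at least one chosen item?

H = {3, 4, 6} meets every set (each contains at least one member of H), and |H| = 3.
No choice of 2 items meets every set, so 3 is the minimum.

3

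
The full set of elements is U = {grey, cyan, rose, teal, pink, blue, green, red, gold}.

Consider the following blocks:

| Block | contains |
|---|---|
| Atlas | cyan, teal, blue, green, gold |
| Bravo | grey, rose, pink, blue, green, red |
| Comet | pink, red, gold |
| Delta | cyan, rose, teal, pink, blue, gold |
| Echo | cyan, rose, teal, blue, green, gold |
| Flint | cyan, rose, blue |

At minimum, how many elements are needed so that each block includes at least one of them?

Take H = {pink, blue}. Each listed block contains at least one of these, so H is a hitting set of size 2.
The blocks Comet, Flint are pairwise disjoint, so any hitting set needs a separate element for each — at least 2. Hence 2 is optimal.

2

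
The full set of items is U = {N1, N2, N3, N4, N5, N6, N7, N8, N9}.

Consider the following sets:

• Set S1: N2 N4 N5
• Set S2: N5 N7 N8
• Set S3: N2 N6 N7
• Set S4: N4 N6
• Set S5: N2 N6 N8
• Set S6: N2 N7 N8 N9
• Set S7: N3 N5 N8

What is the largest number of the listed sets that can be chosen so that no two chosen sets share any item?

2

S4, S7 are pairwise disjoint (S4={N4,N6}; S7={N3,N5,N8}).
Every remaining set overlaps one of these, and no 3 of the listed sets are pairwise disjoint, so 2 is the maximum.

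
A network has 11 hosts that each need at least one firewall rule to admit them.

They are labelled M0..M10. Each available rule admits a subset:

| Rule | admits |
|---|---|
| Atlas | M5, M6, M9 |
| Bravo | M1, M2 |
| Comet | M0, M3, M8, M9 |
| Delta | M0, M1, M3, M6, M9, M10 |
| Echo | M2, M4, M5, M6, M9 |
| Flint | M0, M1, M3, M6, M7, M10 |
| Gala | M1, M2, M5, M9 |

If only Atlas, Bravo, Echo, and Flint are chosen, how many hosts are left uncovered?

1

Union of Atlas, Bravo, Echo, Flint = {M0, M1, M2, M3, M4, M5, M6, M7, M9, M10}.
Not covered: M8 — 1 host.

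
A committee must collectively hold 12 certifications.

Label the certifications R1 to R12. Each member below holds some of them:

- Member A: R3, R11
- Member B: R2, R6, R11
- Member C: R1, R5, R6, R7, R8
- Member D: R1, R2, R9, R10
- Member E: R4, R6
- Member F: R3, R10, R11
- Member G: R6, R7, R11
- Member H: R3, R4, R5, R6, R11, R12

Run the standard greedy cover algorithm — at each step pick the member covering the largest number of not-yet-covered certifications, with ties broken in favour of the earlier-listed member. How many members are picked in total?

3

Greedy: pick H (covers 6 new) → pick D (covers 4 new) → pick C (covers 2 new). Total picks: 3.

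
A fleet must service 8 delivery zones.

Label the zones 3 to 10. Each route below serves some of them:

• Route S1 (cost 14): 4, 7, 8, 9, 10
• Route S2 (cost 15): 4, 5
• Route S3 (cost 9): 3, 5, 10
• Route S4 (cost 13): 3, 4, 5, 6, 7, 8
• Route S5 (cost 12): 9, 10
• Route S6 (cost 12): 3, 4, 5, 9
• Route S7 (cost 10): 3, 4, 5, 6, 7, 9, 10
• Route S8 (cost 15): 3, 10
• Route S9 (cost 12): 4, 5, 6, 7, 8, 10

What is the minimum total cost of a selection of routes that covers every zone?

22

S7, S9 together cover every zone (S7 ∪ S9 = {3, 4, 5, 6, 7, 8, 9, 10}); total cost 10 + 12 = 22.
No covering selection has total cost below 22.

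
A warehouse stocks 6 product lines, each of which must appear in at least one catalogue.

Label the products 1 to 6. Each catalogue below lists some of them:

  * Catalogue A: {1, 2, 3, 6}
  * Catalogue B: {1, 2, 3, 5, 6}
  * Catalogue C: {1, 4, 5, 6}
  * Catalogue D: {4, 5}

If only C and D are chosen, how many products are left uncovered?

2

Union of C, D = {1, 4, 5, 6}.
Not covered: 2, 3 — 2 products.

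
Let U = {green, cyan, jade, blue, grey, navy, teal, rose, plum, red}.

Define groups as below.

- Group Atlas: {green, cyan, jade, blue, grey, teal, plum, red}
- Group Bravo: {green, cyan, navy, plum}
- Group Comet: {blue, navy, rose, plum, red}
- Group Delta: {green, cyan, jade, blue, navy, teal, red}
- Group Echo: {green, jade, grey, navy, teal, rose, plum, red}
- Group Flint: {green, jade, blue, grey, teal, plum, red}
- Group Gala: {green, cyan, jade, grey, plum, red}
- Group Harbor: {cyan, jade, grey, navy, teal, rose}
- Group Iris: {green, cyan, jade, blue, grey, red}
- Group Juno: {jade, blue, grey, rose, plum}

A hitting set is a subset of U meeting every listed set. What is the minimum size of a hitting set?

H = {jade, navy} meets every group (each contains at least one member of H), and |H| = 2.
No single element lies in every group, so at least 2 are needed and 2 is optimal.

2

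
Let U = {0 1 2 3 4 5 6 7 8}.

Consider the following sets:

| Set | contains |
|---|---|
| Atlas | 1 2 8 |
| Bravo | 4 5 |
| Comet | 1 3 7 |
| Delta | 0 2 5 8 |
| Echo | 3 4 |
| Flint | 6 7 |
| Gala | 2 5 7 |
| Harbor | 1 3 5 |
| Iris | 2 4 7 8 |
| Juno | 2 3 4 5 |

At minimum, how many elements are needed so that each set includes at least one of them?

H = {3, 5, 7, 8} meets every set (each contains at least one member of H), and |H| = 4.
No choice of 3 elements meets every set, so 4 is the minimum.

4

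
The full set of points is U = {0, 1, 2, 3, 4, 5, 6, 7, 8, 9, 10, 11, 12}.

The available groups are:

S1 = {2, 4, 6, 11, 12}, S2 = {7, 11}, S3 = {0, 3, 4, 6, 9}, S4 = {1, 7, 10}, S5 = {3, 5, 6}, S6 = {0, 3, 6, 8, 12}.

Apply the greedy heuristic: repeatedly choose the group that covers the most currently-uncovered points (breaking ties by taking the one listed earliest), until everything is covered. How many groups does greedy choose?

5

Greedy: pick S1 (covers 5 new) → pick S3 (covers 3 new) → pick S4 (covers 3 new) → pick S5 (covers 1 new) → pick S6 (covers 1 new). Total picks: 5.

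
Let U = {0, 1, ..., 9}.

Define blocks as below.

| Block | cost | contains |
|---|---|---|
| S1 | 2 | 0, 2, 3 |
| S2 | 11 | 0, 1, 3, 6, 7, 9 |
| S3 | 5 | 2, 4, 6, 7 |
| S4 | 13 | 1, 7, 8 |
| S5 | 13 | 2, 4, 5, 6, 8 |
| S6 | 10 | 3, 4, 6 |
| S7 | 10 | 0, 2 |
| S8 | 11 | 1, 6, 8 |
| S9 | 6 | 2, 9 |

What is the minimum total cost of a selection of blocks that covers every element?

24

S2, S5 together cover every element (S2 ∪ S5 = {0, 1, 2, 3, 4, 5, 6, 7, 8, 9}); total cost 11 + 13 = 24.
The greedy pick S1, S3, S2, S5 costs 31; no covering selection beats 24.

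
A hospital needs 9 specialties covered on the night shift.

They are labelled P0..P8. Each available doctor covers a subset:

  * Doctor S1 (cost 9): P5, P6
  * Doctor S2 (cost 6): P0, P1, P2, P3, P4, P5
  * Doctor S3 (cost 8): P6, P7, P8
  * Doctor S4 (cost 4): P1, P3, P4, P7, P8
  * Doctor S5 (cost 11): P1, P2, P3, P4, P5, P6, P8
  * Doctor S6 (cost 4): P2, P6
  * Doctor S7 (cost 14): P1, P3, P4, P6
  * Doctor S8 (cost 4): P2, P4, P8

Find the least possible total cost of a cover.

14

S2, S3 together cover every specialty (S2 ∪ S3 = {P0, P1, P2, P3, P4, P5, P6, P7, P8}); total cost 6 + 8 = 14.
No covering selection has total cost below 14.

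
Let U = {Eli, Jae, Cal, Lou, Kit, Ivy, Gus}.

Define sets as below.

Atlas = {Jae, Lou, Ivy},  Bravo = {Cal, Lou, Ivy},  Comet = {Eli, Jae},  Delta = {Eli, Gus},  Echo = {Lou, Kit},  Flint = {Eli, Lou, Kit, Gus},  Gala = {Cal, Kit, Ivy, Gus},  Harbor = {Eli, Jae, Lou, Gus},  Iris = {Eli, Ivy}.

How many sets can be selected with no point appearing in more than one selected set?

2

Echo, Iris are pairwise disjoint (Echo={Lou,Kit}; Iris={Eli,Ivy}).
Every remaining set overlaps one of these, and no 3 of the listed sets are pairwise disjoint, so 2 is the maximum.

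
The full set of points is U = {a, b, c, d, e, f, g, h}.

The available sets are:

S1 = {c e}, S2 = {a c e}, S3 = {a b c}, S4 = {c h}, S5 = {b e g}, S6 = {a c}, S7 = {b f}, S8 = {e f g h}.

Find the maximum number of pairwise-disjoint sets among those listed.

2

S1, S7 are pairwise disjoint (S1={c,e}; S7={b,f}).
Every remaining set overlaps one of these, and no 3 of the listed sets are pairwise disjoint, so 2 is the maximum.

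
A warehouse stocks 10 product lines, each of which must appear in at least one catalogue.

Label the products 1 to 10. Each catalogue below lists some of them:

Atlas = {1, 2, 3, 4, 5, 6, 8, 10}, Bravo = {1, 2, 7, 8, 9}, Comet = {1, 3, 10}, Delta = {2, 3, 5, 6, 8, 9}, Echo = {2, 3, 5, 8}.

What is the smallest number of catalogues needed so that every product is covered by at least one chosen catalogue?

Atlas and Bravo together: Atlas ∪ Bravo = {1, 2, 3, 4, 5, 6, 7, 8, 9, 10} — every product is covered.
No single catalogue has all 10 products (the largest, Atlas, has 8), so 2 is optimal.

2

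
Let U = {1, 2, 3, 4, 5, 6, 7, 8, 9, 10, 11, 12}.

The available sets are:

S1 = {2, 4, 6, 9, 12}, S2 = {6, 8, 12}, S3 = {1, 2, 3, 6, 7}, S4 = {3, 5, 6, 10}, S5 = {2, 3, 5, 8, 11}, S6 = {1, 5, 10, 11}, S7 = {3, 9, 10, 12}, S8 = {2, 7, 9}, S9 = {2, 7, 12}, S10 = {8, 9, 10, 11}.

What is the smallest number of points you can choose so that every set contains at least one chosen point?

3

Take H = {2, 8, 10}. Each listed set contains at least one of these, so H is a hitting set of size 3.
The sets S2, S6, S8 are pairwise disjoint, so any hitting set needs a separate point for each — at least 3. Hence 3 is optimal.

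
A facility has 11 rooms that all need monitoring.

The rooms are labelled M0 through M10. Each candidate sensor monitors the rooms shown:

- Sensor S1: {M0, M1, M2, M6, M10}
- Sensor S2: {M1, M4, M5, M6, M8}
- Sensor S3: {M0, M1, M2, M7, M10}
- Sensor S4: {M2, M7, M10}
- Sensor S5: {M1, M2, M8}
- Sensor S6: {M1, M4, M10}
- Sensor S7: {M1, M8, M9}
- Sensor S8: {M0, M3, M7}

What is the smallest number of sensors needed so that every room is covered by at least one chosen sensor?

S1 and S2 and S7 and S8 together: S1 ∪ S2 ∪ S7 ∪ S8 = {M0, M1, M2, M3, M4, M5, M6, M7, M8, M9, M10} — every room is covered.
No 3 of the 8 sensors cover everything (all 56 combinations miss at least one room), so 4 is optimal.

4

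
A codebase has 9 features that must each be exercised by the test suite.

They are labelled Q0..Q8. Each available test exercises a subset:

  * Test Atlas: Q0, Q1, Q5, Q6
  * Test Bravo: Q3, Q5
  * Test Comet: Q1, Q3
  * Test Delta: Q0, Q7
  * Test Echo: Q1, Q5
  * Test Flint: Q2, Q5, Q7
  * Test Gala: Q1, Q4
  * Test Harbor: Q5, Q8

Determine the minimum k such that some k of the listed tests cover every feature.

Take {Atlas, Bravo, Flint, Gala, Harbor}. Their union is {Q0, Q1, Q2, Q3, Q4, Q5, Q6, Q7, Q8}, which is all 9 features.
No 4 of the 8 tests cover everything (all 70 combinations miss at least one feature), so 5 is optimal.

5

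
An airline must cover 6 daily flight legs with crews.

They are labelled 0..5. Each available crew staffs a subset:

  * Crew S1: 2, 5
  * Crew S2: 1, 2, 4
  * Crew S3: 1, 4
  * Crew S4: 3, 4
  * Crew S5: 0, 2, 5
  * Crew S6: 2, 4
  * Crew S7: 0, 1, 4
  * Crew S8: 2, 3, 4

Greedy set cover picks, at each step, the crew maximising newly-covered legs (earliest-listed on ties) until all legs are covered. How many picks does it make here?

3

Greedy: pick S2 (covers 3 new) → pick S5 (covers 2 new) → pick S4 (covers 1 new). Total picks: 3.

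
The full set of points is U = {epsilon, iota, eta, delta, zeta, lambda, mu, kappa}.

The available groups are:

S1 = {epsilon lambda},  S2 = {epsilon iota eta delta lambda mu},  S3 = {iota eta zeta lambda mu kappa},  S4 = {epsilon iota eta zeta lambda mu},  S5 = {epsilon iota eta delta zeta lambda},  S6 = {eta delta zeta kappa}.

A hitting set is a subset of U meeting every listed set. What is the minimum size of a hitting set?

2

The 2 points {epsilon, zeta} hit every group.
The groups S1, S6 are pairwise disjoint, so any hitting set needs a separate point for each — at least 2. Hence 2 is optimal.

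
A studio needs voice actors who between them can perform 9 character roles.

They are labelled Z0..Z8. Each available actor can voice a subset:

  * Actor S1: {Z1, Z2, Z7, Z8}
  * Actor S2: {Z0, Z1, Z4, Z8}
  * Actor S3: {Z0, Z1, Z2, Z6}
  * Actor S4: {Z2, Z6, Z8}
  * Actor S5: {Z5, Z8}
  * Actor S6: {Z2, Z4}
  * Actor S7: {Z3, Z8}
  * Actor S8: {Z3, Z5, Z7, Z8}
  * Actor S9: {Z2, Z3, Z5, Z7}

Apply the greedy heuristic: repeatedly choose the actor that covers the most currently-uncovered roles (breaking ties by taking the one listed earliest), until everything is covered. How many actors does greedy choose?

4

Greedy: pick S1 (covers 4 new) → pick S2 (covers 2 new) → pick S8 (covers 2 new) → pick S3 (covers 1 new). Total picks: 4.
(The true minimum cover uses only 3 actors, so greedy is not optimal here.)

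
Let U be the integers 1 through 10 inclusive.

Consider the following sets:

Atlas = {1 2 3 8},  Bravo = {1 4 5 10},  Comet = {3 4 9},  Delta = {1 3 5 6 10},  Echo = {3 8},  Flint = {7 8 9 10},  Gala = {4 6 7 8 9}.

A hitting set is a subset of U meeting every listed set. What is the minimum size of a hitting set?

3

The 3 points {1, 3, 9} hit every set.
No choice of 2 points meets every set, so 3 is the minimum.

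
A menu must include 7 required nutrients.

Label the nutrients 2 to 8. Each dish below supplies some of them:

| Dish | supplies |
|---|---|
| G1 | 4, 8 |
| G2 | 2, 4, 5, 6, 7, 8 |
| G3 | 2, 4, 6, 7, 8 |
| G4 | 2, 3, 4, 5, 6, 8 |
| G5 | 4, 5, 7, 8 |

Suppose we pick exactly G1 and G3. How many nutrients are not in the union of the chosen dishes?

Union of G1, G3 = {2, 4, 6, 7, 8}.
Not covered: 3, 5 — 2 nutrients.

2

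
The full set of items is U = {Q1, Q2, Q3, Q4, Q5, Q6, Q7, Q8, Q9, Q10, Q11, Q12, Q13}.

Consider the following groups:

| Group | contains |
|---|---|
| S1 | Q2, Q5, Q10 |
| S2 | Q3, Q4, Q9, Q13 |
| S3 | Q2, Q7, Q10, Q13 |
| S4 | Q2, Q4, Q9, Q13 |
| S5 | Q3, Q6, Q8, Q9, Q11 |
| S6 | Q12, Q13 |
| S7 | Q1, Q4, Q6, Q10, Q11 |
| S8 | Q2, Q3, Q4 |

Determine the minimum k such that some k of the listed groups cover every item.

5

S1, S3, S5, S6, and S7 cover everything between them: the union {Q1, Q2, Q3, Q4, Q5, Q6, Q7, Q8, Q9, Q10, Q11, Q12, Q13} is all of U.
No 4 of the 8 groups cover everything (all 70 combinations miss at least one item), so 5 is optimal.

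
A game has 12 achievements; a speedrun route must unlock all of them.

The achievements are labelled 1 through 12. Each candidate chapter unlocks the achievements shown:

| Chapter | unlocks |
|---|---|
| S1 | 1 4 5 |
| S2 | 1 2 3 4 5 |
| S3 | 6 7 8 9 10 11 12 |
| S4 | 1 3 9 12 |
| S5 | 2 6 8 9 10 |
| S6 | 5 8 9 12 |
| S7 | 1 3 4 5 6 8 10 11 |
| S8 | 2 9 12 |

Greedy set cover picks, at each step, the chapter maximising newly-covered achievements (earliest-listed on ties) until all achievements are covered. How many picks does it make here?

3

Greedy: pick S7 (covers 8 new) → pick S3 (covers 3 new) → pick S2 (covers 1 new). Total picks: 3.
(The true minimum cover uses only 2 chapters, so greedy is not optimal here.)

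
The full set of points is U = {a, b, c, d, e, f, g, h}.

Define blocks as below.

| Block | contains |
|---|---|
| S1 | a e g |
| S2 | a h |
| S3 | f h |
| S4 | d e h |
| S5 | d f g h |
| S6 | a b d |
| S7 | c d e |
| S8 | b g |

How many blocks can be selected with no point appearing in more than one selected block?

S3, S7, S8 are pairwise disjoint (S3={f,h}; S7={c,d,e}; S8={b,g}).
Every remaining block overlaps one of these, and no 4 of the listed blocks are pairwise disjoint, so 3 is the maximum.

3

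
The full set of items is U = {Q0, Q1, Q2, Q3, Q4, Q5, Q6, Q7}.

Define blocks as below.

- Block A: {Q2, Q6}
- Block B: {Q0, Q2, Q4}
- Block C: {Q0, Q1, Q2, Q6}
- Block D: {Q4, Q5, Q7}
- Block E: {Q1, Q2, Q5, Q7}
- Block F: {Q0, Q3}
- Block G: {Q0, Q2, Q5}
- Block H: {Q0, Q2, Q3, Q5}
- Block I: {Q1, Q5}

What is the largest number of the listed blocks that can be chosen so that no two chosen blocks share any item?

A, F, I are pairwise disjoint (A={Q2,Q6}; F={Q0,Q3}; I={Q1,Q5}).
Every remaining block overlaps one of these, and no 4 of the listed blocks are pairwise disjoint, so 3 is the maximum.

3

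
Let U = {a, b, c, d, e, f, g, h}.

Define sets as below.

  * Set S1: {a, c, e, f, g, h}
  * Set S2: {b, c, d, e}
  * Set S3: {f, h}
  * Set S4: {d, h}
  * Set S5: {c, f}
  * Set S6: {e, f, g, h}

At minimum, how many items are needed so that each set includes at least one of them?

2

The 2 items {c, h} hit every set.
The sets S2, S3 are pairwise disjoint, so any hitting set needs a separate item for each — at least 2. Hence 2 is optimal.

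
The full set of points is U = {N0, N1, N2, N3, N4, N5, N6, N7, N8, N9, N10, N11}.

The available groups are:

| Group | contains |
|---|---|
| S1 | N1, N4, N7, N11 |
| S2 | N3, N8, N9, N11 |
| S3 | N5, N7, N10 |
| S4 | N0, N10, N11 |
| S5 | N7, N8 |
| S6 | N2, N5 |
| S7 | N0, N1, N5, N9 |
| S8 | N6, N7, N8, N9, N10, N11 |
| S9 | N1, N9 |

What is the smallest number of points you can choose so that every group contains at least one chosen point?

4

The 4 points {N2, N7, N9, N10} hit every group.
The groups S4, S5, S6, S9 are pairwise disjoint, so any hitting set needs a separate point for each — at least 4. Hence 4 is optimal.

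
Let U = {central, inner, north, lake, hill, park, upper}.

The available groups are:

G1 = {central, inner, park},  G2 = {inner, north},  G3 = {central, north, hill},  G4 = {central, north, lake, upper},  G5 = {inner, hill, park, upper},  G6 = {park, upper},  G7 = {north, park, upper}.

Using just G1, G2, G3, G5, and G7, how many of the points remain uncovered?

Union of G1, G2, G3, G5, G7 = {central, inner, north, hill, park, upper}.
Not covered: lake — 1 point.

1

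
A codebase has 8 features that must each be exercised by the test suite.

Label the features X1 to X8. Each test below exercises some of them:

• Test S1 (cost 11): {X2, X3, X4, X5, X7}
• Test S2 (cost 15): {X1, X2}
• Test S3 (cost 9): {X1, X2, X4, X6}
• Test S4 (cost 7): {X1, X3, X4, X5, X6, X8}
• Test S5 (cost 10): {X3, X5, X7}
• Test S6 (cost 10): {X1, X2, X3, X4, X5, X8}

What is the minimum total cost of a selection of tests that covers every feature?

18

S1, S4 together cover every feature (S1 ∪ S4 = {X1, X2, X3, X4, X5, X6, X7, X8}); total cost 11 + 7 = 18.
No covering selection has total cost below 18.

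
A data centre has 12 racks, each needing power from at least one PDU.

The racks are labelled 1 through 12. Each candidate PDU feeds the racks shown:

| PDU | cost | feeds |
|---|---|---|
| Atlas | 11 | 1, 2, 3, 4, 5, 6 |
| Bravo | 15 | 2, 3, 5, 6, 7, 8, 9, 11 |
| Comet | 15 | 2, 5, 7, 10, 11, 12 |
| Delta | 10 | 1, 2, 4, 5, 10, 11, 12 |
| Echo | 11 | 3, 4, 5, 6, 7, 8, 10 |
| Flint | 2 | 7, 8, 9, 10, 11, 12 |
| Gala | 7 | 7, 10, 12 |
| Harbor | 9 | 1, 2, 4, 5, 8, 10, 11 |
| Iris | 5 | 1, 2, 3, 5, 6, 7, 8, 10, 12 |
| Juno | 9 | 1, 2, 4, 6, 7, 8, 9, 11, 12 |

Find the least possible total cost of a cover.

13

Atlas, Flint together cover every rack (Atlas ∪ Flint = {1, 2, 3, 4, 5, 6, 7, 8, 9, 10, 11, 12}); total cost 11 + 2 = 13.
The greedy pick Flint, Iris, Harbor costs 16; no covering selection beats 13.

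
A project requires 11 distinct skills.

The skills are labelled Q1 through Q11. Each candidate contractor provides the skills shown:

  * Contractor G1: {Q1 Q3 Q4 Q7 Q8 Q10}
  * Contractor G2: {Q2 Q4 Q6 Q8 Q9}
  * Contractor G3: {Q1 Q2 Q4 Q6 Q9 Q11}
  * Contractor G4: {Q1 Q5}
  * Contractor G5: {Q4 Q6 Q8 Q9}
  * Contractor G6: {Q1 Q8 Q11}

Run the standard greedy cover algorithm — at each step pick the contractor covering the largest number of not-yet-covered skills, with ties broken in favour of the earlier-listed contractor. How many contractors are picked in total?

3

Greedy: pick G1 (covers 6 new) → pick G3 (covers 4 new) → pick G4 (covers 1 new). Total picks: 3.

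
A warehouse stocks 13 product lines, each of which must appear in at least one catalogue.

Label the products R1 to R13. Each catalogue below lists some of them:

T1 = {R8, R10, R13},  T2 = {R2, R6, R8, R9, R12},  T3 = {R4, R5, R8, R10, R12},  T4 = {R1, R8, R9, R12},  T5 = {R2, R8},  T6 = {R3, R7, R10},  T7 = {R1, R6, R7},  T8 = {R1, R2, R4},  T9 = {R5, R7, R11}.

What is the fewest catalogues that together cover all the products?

T1 and T2 and T6 and T8 and T9 together: T1 ∪ T2 ∪ T6 ∪ T8 ∪ T9 = {R1, R2, R3, R4, R5, R6, R7, R8, R9, R10, R11, R12, R13} — every product is covered.
No 4 of the 9 catalogues cover everything (all 126 combinations miss at least one product), so 5 is optimal.

5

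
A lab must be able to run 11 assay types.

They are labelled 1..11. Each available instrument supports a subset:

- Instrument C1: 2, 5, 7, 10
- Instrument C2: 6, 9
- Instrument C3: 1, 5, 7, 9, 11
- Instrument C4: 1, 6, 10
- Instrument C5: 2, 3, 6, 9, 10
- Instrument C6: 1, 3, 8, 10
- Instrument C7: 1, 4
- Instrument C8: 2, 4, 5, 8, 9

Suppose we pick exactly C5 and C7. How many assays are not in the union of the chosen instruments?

Union of C5, C7 = {1, 2, 3, 4, 6, 9, 10}.
Not covered: 5, 7, 8, 11 — 4 assays.

4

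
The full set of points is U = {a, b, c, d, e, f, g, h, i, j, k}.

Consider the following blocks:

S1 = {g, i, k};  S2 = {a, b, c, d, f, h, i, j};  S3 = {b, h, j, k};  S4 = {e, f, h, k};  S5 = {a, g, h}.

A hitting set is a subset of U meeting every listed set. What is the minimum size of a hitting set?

Take T = {h, k}. Each listed block contains at least one of these, so T is a hitting set of size 2.
No single point lies in every block, so at least 2 are needed and 2 is optimal.

2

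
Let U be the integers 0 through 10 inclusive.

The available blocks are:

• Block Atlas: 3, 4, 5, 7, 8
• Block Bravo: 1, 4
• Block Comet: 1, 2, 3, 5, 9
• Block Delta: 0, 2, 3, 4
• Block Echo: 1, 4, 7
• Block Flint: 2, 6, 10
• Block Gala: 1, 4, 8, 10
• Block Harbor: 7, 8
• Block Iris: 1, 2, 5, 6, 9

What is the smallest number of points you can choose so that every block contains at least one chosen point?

H = {2, 4, 7} meets every block (each contains at least one member of H), and |H| = 3.
The blocks Bravo, Flint, Harbor are pairwise disjoint, so any hitting set needs a separate point for each — at least 3. Hence 3 is optimal.

3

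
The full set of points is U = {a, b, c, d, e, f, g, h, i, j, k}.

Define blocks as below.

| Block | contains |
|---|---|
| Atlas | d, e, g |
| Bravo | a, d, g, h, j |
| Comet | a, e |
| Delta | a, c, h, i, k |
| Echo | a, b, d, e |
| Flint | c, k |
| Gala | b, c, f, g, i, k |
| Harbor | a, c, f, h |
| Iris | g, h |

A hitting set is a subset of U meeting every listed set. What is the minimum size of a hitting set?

3

The 3 points {c, e, h} hit every block.
The blocks Echo, Flint, Iris are pairwise disjoint, so any hitting set needs a separate point for each — at least 3. Hence 3 is optimal.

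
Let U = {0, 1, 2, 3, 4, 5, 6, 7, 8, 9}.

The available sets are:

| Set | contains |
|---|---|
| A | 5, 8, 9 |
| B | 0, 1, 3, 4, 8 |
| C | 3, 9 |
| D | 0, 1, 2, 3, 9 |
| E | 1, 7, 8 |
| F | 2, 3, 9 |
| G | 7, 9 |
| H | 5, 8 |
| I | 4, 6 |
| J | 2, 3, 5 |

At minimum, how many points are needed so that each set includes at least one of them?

4

The 4 points {4, 5, 7, 9} hit every set.
No choice of 3 points meets every set, so 4 is the minimum.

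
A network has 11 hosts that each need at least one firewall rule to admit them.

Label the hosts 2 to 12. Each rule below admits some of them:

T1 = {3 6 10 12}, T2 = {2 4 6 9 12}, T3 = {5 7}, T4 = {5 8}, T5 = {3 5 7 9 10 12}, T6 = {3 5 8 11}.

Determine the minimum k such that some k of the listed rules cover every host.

Take {T2, T5, T6}. Their union is {2, 3, 4, 5, 6, 7, 8, 9, 10, 11, 12}, which is all 11 hosts.
Only T2 contains 2, so T2 is forced; the remaining 6 hosts need at least 2 more rules (each remaining rule adds at most 4) — so at least 3 rules are needed, and 3 is optimal.

3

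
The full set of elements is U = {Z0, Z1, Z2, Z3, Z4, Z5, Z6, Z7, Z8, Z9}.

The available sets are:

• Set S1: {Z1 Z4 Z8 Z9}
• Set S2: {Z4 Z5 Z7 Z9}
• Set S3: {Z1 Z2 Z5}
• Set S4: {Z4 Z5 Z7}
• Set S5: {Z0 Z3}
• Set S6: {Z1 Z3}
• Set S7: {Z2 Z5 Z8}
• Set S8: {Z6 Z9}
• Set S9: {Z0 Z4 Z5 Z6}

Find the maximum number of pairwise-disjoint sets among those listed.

3

S5, S7, S8 are pairwise disjoint (S5={Z0,Z3}; S7={Z2,Z5,Z8}; S8={Z6,Z9}).
Every remaining set overlaps one of these, and no 4 of the listed sets are pairwise disjoint, so 3 is the maximum.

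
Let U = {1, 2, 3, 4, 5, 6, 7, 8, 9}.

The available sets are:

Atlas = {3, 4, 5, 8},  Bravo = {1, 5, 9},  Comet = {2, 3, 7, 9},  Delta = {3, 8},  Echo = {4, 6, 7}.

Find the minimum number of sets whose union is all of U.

4

Atlas, Bravo, Comet, and Echo cover everything between them: the union {1, 2, 3, 4, 5, 6, 7, 8, 9} is all of U.
No 3 of the 5 sets cover everything (all 10 combinations miss at least one point), so 4 is optimal.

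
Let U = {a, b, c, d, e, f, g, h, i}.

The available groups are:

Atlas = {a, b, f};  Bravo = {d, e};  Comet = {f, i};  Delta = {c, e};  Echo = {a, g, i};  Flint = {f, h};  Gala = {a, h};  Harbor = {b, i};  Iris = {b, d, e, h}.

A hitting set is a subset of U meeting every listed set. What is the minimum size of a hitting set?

4

Take T = {b, e, h, i}. Each listed group contains at least one of these, so T is a hitting set of size 4.
No choice of 3 points meets every group, so 4 is the minimum.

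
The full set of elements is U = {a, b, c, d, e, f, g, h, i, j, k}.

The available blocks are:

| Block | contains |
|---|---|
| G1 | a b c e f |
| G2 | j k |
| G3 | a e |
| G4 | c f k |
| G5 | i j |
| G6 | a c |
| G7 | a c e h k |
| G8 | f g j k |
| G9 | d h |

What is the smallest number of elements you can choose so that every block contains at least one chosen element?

Take T = {a, h, j, k}. Each listed block contains at least one of these, so T is a hitting set of size 4.
The blocks G3, G4, G5, G9 are pairwise disjoint, so any hitting set needs a separate element for each — at least 4. Hence 4 is optimal.

4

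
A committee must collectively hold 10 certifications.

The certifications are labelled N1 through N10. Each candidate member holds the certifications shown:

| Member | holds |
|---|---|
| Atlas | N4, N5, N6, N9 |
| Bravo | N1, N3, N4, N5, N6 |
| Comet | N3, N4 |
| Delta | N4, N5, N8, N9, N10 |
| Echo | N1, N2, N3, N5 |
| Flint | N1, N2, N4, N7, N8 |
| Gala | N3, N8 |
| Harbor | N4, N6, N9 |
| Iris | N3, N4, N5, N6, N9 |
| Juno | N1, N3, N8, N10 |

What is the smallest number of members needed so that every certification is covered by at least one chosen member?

Take {Flint, Iris, Juno}. Their union is {N1, N2, N3, N4, N5, N6, N7, N8, N9, N10}, which is all 10 certifications.
Only Flint contains N7, so Flint is forced; the remaining 5 certifications need at least 2 more members (each remaining member adds at most 4) — so at least 3 members are needed, and 3 is optimal.

3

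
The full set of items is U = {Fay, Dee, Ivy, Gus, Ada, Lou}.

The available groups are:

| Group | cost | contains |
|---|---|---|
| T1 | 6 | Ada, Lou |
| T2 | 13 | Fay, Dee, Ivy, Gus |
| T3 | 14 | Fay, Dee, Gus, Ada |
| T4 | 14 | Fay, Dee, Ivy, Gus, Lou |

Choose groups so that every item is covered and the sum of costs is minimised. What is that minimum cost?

19

T1, T2 together cover every item (T1 ∪ T2 = {Fay, Dee, Ivy, Gus, Ada, Lou}); total cost 6 + 13 = 19.
The greedy pick T4, T1 costs 20; no covering selection beats 19.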